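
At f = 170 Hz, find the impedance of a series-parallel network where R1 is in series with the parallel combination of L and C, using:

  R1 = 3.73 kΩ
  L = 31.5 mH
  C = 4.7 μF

Step 1 — Angular frequency: ω = 2π·f = 2π·170 = 1068 rad/s.
Step 2 — Component impedances:
  R1: Z = R = 3730 Ω
  L: Z = jωL = j·1068·0.0315 = 0 + j33.65 Ω
  C: Z = 1/(jωC) = -j/(ω·C) = 0 - j199.2 Ω
Step 3 — Parallel branch: L || C = 1/(1/L + 1/C) = 0 + j40.48 Ω.
Step 4 — Series with R1: Z_total = R1 + (L || C) = 3730 + j40.48 Ω = 3730∠0.6° Ω.

Z = 3730 + j40.48 Ω = 3730∠0.6° Ω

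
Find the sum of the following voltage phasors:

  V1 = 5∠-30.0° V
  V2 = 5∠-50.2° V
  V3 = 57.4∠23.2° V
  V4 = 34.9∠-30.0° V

Step 1 — Convert each phasor to rectangular form:
  V1 = 5·(cos(-30.0°) + j·sin(-30.0°)) = 4.33 - j2.5 V
  V2 = 5·(cos(-50.2°) + j·sin(-50.2°)) = 3.201 - j3.841 V
  V3 = 57.4·(cos(23.2°) + j·sin(23.2°)) = 52.76 + j22.61 V
  V4 = 34.9·(cos(-30.0°) + j·sin(-30.0°)) = 30.22 - j17.45 V
Step 2 — Sum components: V_total = 90.51 - j1.179 V.
Step 3 — Convert to polar: |V_total| = 90.52 V, ∠V_total = -0.7°.

V_total = 90.52∠-0.7° V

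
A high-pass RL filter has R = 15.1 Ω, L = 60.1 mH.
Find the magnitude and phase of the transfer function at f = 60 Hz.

Step 1 — Angular frequency: ω = 2π·60 = 377 rad/s.
Step 2 — Transfer function: H(jω) = jωL/(R + jωL).
Step 3 — Numerator jωL = j·22.66; denominator R + jωL = 15.1 + j22.66.
Step 4 — H = 0.6924 + j0.4615.
Step 5 — Magnitude: |H| = 0.8321 (-1.6 dB); phase: φ = 33.7°.

|H| = 0.8321 (-1.6 dB), φ = 33.7°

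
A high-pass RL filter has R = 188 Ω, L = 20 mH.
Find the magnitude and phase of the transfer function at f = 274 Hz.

Step 1 — Angular frequency: ω = 2π·274 = 1722 rad/s.
Step 2 — Transfer function: H(jω) = jωL/(R + jωL).
Step 3 — Numerator jωL = j·34.43; denominator R + jωL = 188 + j34.43.
Step 4 — H = 0.03245 + j0.1772.
Step 5 — Magnitude: |H| = 0.1802 (-14.9 dB); phase: φ = 79.6°.

|H| = 0.1802 (-14.9 dB), φ = 79.6°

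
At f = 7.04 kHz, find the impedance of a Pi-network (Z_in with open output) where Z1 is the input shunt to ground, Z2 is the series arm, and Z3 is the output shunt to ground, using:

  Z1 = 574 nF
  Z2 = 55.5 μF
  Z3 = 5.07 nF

Step 1 — Angular frequency: ω = 2π·f = 2π·7040 = 4.423e+04 rad/s.
Step 2 — Component impedances:
  Z1: Z = 1/(jωC) = -j/(ω·C) = 0 - j39.39 Ω
  Z2: Z = 1/(jωC) = -j/(ω·C) = 0 - j0.4073 Ω
  Z3: Z = 1/(jωC) = -j/(ω·C) = 0 - j4459 Ω
Step 3 — With open output, the series arm Z2 and the output shunt Z3 appear in series to ground: Z2 + Z3 = 0 - j4459 Ω.
Step 4 — Parallel with input shunt Z1: Z_in = Z1 || (Z2 + Z3) = 0 - j39.04 Ω = 39.04∠-90.0° Ω.

Z = 0 - j39.04 Ω = 39.04∠-90.0° Ω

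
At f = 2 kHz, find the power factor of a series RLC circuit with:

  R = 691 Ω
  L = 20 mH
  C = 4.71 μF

Step 1 — Angular frequency: ω = 2π·f = 2π·2000 = 1.257e+04 rad/s.
Step 2 — Component impedances:
  R: Z = R = 691 Ω
  L: Z = jωL = j·1.257e+04·0.02 = 0 + j251.3 Ω
  C: Z = 1/(jωC) = -j/(ω·C) = 0 - j16.9 Ω
Step 3 — Series combination: Z_total = R + L + C = 691 + j234.4 Ω = 729.7∠18.7° Ω.
Step 4 — Power factor: PF = cos(φ) = Re(Z)/|Z| = 691/729.7 = 0.947.
Step 5 — Type: Im(Z) = 234.4 ⇒ lagging (phase φ = 18.7°).

PF = 0.947 (lagging, φ = 18.7°)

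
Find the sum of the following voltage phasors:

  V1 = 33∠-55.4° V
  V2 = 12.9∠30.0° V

Step 1 — Convert each phasor to rectangular form:
  V1 = 33·(cos(-55.4°) + j·sin(-55.4°)) = 18.74 - j27.16 V
  V2 = 12.9·(cos(30.0°) + j·sin(30.0°)) = 11.17 + j6.45 V
Step 2 — Sum components: V_total = 29.91 - j20.71 V.
Step 3 — Convert to polar: |V_total| = 36.38 V, ∠V_total = -34.7°.

V_total = 36.38∠-34.7° V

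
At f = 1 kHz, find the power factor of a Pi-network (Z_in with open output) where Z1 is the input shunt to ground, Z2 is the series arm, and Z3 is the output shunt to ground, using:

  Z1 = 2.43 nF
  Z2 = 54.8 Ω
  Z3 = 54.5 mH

Step 1 — Angular frequency: ω = 2π·f = 2π·1000 = 6283 rad/s.
Step 2 — Component impedances:
  Z1: Z = 1/(jωC) = -j/(ω·C) = 0 - j6.55e+04 Ω
  Z2: Z = R = 54.8 Ω
  Z3: Z = jωL = j·6283·0.0545 = 0 + j342.4 Ω
Step 3 — With open output, the series arm Z2 and the output shunt Z3 appear in series to ground: Z2 + Z3 = 54.8 + j342.4 Ω.
Step 4 — Parallel with input shunt Z1: Z_in = Z1 || (Z2 + Z3) = 55.38 + j344.2 Ω = 348.6∠80.9° Ω.
Step 5 — Power factor: PF = cos(φ) = Re(Z)/|Z| = 55.38/348.6 = 0.1589.
Step 6 — Type: Im(Z) = 344.2 ⇒ lagging (phase φ = 80.9°).

PF = 0.1589 (lagging, φ = 80.9°)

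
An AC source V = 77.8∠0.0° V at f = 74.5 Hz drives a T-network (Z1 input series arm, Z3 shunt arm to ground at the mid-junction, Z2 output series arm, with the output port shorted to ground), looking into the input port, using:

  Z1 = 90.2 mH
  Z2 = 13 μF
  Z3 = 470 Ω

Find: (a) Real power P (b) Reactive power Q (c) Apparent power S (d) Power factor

Step 1 — Angular frequency: ω = 2π·f = 2π·74.5 = 468.1 rad/s.
Step 2 — Component impedances:
  Z1: Z = jωL = j·468.1·0.0902 = 0 + j42.22 Ω
  Z2: Z = 1/(jωC) = -j/(ω·C) = 0 - j164.3 Ω
  Z3: Z = R = 470 Ω
Step 3 — With the output port shorted to ground, the output series arm Z2 runs from the junction to ground; the shunt arm Z3 also runs from the junction to ground. They appear in parallel: Z3 || Z2 = 51.2 - j146.4 Ω.
Step 4 — Series with input arm Z1: Z_in = Z1 + (Z3 || Z2) = 51.2 - j104.2 Ω = 116.1∠-63.8° Ω.
Step 5 — Source phasor: V = 77.8∠0.0° V = 77.8 V.
Step 6 — Current: I = V / Z = 0.2955 + j0.6014 A = 0.6701∠63.8° A.
Step 7 — Complex power: S = V·I* = 22.99 - j46.79 VA.
Step 8 — Real power: P = Re(S) = 22.99 W.
Step 9 — Reactive power: Q = Im(S) = -46.79 VAR.
Step 10 — Apparent power: |S| = 52.13 VA.
Step 11 — Power factor: PF = P/|S| = 0.441 (leading).

(a) P = 22.99 W  (b) Q = -46.79 VAR  (c) S = 52.13 VA  (d) PF = 0.441 (leading)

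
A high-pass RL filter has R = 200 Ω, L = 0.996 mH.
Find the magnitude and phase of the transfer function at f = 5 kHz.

Step 1 — Angular frequency: ω = 2π·5000 = 3.142e+04 rad/s.
Step 2 — Transfer function: H(jω) = jωL/(R + jωL).
Step 3 — Numerator jωL = j·31.29; denominator R + jωL = 200 + j31.29.
Step 4 — H = 0.02389 + j0.1527.
Step 5 — Magnitude: |H| = 0.1546 (-16.2 dB); phase: φ = 81.1°.

|H| = 0.1546 (-16.2 dB), φ = 81.1°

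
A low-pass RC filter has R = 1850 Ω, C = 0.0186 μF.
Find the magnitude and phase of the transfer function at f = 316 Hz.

Step 1 — Angular frequency: ω = 2π·316 = 1985 rad/s.
Step 2 — Transfer function: H(jω) = 1/(1 + jωRC).
Step 3 — Denominator: 1 + jωRC = 1 + j·1985·1850·1.86e-08 = 1 + j0.06832.
Step 4 — H = 0.9954 - j0.068.
Step 5 — Magnitude: |H| = 0.9977 (-0.0 dB); phase: φ = -3.9°.

|H| = 0.9977 (-0.0 dB), φ = -3.9°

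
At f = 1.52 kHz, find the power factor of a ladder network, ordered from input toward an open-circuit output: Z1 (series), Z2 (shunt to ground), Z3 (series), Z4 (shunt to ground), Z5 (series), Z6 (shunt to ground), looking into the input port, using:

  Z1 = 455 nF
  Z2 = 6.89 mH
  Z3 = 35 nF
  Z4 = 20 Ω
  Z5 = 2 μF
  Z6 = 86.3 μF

Step 1 — Angular frequency: ω = 2π·f = 2π·1520 = 9550 rad/s.
Step 2 — Component impedances:
  Z1: Z = 1/(jωC) = -j/(ω·C) = 0 - j230.1 Ω
  Z2: Z = jωL = j·9550·0.00689 = 0 + j65.8 Ω
  Z3: Z = 1/(jωC) = -j/(ω·C) = 0 - j2992 Ω
  Z4: Z = R = 20 Ω
  Z5: Z = 1/(jωC) = -j/(ω·C) = 0 - j52.35 Ω
  Z6: Z = 1/(jωC) = -j/(ω·C) = 0 - j1.213 Ω
Step 3 — Ladder network (open output): work backward from the far end, alternating series and parallel combinations. Z_in = 0.008839 - j162.8 Ω = 162.8∠-90.0° Ω.
Step 4 — Power factor: PF = cos(φ) = Re(Z)/|Z| = 0.00883855/162.847 = 5.428e-05.
Step 5 — Type: Im(Z) = -162.8 ⇒ leading (phase φ = -90.0°).

PF = 5.428e-05 (leading, φ = -90.0°)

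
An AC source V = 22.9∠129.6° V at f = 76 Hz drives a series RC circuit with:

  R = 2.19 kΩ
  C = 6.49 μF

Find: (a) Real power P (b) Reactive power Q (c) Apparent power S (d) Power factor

Step 1 — Angular frequency: ω = 2π·f = 2π·76 = 477.5 rad/s.
Step 2 — Component impedances:
  R: Z = R = 2190 Ω
  C: Z = 1/(jωC) = -j/(ω·C) = 0 - j322.7 Ω
Step 3 — Series combination: Z_total = R + C = 2190 - j322.7 Ω = 2214∠-8.4° Ω.
Step 4 — Source phasor: V = 22.9∠129.6° V = -14.6 + j17.64 V.
Step 5 — Current: I = V / Z = -0.007686 + j0.006925 A = 0.01034∠138.0° A.
Step 6 — Complex power: S = V·I* = 0.2344 - j0.03453 VA.
Step 7 — Real power: P = Re(S) = 0.2344 W.
Step 8 — Reactive power: Q = Im(S) = -0.03453 VAR.
Step 9 — Apparent power: |S| = 0.2369 VA.
Step 10 — Power factor: PF = P/|S| = 0.9893 (leading).

(a) P = 0.2344 W  (b) Q = -0.03453 VAR  (c) S = 0.2369 VA  (d) PF = 0.9893 (leading)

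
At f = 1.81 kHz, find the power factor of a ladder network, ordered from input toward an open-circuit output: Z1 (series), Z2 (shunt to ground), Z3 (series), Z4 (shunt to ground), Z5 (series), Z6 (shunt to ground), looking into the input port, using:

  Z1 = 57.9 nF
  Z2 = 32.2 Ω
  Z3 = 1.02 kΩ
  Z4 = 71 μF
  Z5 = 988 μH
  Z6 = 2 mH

Step 1 — Angular frequency: ω = 2π·f = 2π·1810 = 1.137e+04 rad/s.
Step 2 — Component impedances:
  Z1: Z = 1/(jωC) = -j/(ω·C) = 0 - j1519 Ω
  Z2: Z = R = 32.2 Ω
  Z3: Z = R = 1020 Ω
  Z4: Z = 1/(jωC) = -j/(ω·C) = 0 - j1.238 Ω
  Z5: Z = jωL = j·1.137e+04·0.000988 = 0 + j11.24 Ω
  Z6: Z = jωL = j·1.137e+04·0.002 = 0 + j22.75 Ω
Step 3 — Ladder network (open output): work backward from the far end, alternating series and parallel combinations. Z_in = 31.21 - j1519 Ω = 1519∠-88.8° Ω.
Step 4 — Power factor: PF = cos(φ) = Re(Z)/|Z| = 31.21/1519 = 0.02055.
Step 5 — Type: Im(Z) = -1519 ⇒ leading (phase φ = -88.8°).

PF = 0.02055 (leading, φ = -88.8°)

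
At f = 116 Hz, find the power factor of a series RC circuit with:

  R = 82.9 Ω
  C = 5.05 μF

Step 1 — Angular frequency: ω = 2π·f = 2π·116 = 728.8 rad/s.
Step 2 — Component impedances:
  R: Z = R = 82.9 Ω
  C: Z = 1/(jωC) = -j/(ω·C) = 0 - j271.7 Ω
Step 3 — Series combination: Z_total = R + C = 82.9 - j271.7 Ω = 284.1∠-73.0° Ω.
Step 4 — Power factor: PF = cos(φ) = Re(Z)/|Z| = 82.9/284.1 = 0.2918.
Step 5 — Type: Im(Z) = -271.7 ⇒ leading (phase φ = -73.0°).

PF = 0.2918 (leading, φ = -73.0°)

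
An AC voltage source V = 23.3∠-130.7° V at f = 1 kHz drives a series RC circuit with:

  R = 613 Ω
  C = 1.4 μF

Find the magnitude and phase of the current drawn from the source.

Step 1 — Angular frequency: ω = 2π·f = 2π·1000 = 6283 rad/s.
Step 2 — Component impedances:
  R: Z = R = 613 Ω
  C: Z = 1/(jωC) = -j/(ω·C) = 0 - j113.7 Ω
Step 3 — Series combination: Z_total = R + C = 613 - j113.7 Ω = 623.5∠-10.5° Ω.
Step 4 — Source phasor: V = 23.3∠-130.7° V = -15.19 - j17.66 V.
Step 5 — Ohm's law: I = V / Z_total = (-15.19 - j17.66) / (613 - j113.7) = -0.0188 - j0.0323 A.
Step 6 — Convert to polar: |I| = 0.03737 A, ∠I = -120.2°.

I = 0.03737∠-120.2° A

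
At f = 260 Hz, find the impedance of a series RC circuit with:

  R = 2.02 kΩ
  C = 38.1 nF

Step 1 — Angular frequency: ω = 2π·f = 2π·260 = 1634 rad/s.
Step 2 — Component impedances:
  R: Z = R = 2020 Ω
  C: Z = 1/(jωC) = -j/(ω·C) = 0 - j1.607e+04 Ω
Step 3 — Series combination: Z_total = R + C = 2020 - j1.607e+04 Ω = 1.619e+04∠-82.8° Ω.

Z = 2020 - j1.607e+04 Ω = 1.619e+04∠-82.8° Ω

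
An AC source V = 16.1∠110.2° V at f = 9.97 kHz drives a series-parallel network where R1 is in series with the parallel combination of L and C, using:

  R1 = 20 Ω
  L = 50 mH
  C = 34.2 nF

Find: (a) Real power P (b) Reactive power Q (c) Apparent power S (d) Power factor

Step 1 — Angular frequency: ω = 2π·f = 2π·9970 = 6.264e+04 rad/s.
Step 2 — Component impedances:
  R1: Z = R = 20 Ω
  L: Z = jωL = j·6.264e+04·0.05 = 0 + j3132 Ω
  C: Z = 1/(jωC) = -j/(ω·C) = 0 - j466.8 Ω
Step 3 — Parallel branch: L || C = 1/(1/L + 1/C) = 0 - j548.5 Ω.
Step 4 — Series with R1: Z_total = R1 + (L || C) = 20 - j548.5 Ω = 548.9∠-87.9° Ω.
Step 5 — Source phasor: V = 16.1∠110.2° V = -5.559 + j15.11 V.
Step 6 — Current: I = V / Z = -0.02788 - j0.009119 A = 0.02933∠-161.9° A.
Step 7 — Complex power: S = V·I* = 0.01721 - j0.4719 VA.
Step 8 — Real power: P = Re(S) = 0.01721 W.
Step 9 — Reactive power: Q = Im(S) = -0.4719 VAR.
Step 10 — Apparent power: |S| = 0.4723 VA.
Step 11 — Power factor: PF = P/|S| = 0.03644 (leading).

(a) P = 0.01721 W  (b) Q = -0.4719 VAR  (c) S = 0.4723 VA  (d) PF = 0.03644 (leading)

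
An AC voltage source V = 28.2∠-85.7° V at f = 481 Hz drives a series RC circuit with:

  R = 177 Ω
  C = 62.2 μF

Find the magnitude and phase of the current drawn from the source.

Step 1 — Angular frequency: ω = 2π·f = 2π·481 = 3022 rad/s.
Step 2 — Component impedances:
  R: Z = R = 177 Ω
  C: Z = 1/(jωC) = -j/(ω·C) = 0 - j5.32 Ω
Step 3 — Series combination: Z_total = R + C = 177 - j5.32 Ω = 177.1∠-1.7° Ω.
Step 4 — Source phasor: V = 28.2∠-85.7° V = 2.114 - j28.12 V.
Step 5 — Ohm's law: I = V / Z_total = (2.114 - j28.12) / (177 - j5.32) = 0.01671 - j0.1584 A.
Step 6 — Convert to polar: |I| = 0.1593 A, ∠I = -84.0°.

I = 0.1593∠-84.0° A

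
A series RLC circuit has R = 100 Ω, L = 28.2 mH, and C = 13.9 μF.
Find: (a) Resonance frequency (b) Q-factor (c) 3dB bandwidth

Step 1 — Resonance condition Im(Z)=0 gives ω₀ = 1/√(LC).
Step 2 — ω₀ = 1/√(0.0282·1.39e-05) = 1597 rad/s.
Step 3 — f₀ = ω₀/(2π) = 254.2 Hz.
Step 4 — Series Q: Q = ω₀L/R = 1597·0.0282/100 = 0.4504.
Step 5 — 3dB bandwidth: Δω = ω₀/Q = 3546 rad/s; BW = Δω/(2π) = 564.4 Hz.

(a) f₀ = 254.2 Hz  (b) Q = 0.4504  (c) BW = 564.4 Hz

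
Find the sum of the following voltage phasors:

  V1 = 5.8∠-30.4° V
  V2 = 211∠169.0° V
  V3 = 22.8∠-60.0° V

Step 1 — Convert each phasor to rectangular form:
  V1 = 5.8·(cos(-30.4°) + j·sin(-30.4°)) = 5.003 - j2.935 V
  V2 = 211·(cos(169.0°) + j·sin(169.0°)) = -207.1 + j40.26 V
  V3 = 22.8·(cos(-60.0°) + j·sin(-60.0°)) = 11.4 - j19.75 V
Step 2 — Sum components: V_total = -190.7 + j17.58 V.
Step 3 — Convert to polar: |V_total| = 191.5 V, ∠V_total = 174.7°.

V_total = 191.5∠174.7° V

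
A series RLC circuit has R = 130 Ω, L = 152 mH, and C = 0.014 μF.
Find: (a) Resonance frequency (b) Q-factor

Step 1 — Resonance condition Im(Z)=0 gives ω₀ = 1/√(LC).
Step 2 — ω₀ = 1/√(0.152·1.4e-08) = 2.168e+04 rad/s.
Step 3 — f₀ = ω₀/(2π) = 3450 Hz.
Step 4 — Series Q: Q = ω₀L/R = 2.168e+04·0.152/130 = 25.35.

(a) f₀ = 3450 Hz  (b) Q = 25.35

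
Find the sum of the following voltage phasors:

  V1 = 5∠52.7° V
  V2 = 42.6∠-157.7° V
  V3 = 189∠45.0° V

Step 1 — Convert each phasor to rectangular form:
  V1 = 5·(cos(52.7°) + j·sin(52.7°)) = 3.03 + j3.977 V
  V2 = 42.6·(cos(-157.7°) + j·sin(-157.7°)) = -39.41 - j16.16 V
  V3 = 189·(cos(45.0°) + j·sin(45.0°)) = 133.6 + j133.6 V
Step 2 — Sum components: V_total = 97.26 + j121.5 V.
Step 3 — Convert to polar: |V_total| = 155.6 V, ∠V_total = 51.3°.

V_total = 155.6∠51.3° V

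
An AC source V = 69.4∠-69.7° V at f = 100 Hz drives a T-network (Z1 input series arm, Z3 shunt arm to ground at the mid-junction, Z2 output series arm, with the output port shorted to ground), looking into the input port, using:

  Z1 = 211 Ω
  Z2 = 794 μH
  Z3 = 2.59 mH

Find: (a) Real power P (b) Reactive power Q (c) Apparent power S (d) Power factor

Step 1 — Angular frequency: ω = 2π·f = 2π·100 = 628.3 rad/s.
Step 2 — Component impedances:
  Z1: Z = R = 211 Ω
  Z2: Z = jωL = j·628.3·0.000794 = 0 + j0.4989 Ω
  Z3: Z = jωL = j·628.3·0.00259 = 0 + j1.627 Ω
Step 3 — With the output port shorted to ground, the output series arm Z2 runs from the junction to ground; the shunt arm Z3 also runs from the junction to ground. They appear in parallel: Z3 || Z2 = 0 + j0.3818 Ω.
Step 4 — Series with input arm Z1: Z_in = Z1 + (Z3 || Z2) = 211 + j0.3818 Ω = 211∠0.1° Ω.
Step 5 — Source phasor: V = 69.4∠-69.7° V = 24.08 - j65.09 V.
Step 6 — Current: I = V / Z = 0.1136 - j0.3087 A = 0.3289∠-69.8° A.
Step 7 — Complex power: S = V·I* = 22.83 + j0.04131 VA.
Step 8 — Real power: P = Re(S) = 22.83 W.
Step 9 — Reactive power: Q = Im(S) = 0.04131 VAR.
Step 10 — Apparent power: |S| = 22.83 VA.
Step 11 — Power factor: PF = P/|S| = 1 (lagging).

(a) P = 22.83 W  (b) Q = 0.04131 VAR  (c) S = 22.83 VA  (d) PF = 1 (lagging)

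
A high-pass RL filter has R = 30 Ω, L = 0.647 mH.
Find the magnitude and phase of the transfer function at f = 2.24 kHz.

Step 1 — Angular frequency: ω = 2π·2240 = 1.407e+04 rad/s.
Step 2 — Transfer function: H(jω) = jωL/(R + jωL).
Step 3 — Numerator jωL = j·9.106; denominator R + jωL = 30 + j9.106.
Step 4 — H = 0.08436 + j0.2779.
Step 5 — Magnitude: |H| = 0.2905 (-10.7 dB); phase: φ = 73.1°.

|H| = 0.2905 (-10.7 dB), φ = 73.1°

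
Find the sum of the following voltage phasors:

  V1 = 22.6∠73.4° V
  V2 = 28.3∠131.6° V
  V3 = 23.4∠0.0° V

Step 1 — Convert each phasor to rectangular form:
  V1 = 22.6·(cos(73.4°) + j·sin(73.4°)) = 6.457 + j21.66 V
  V2 = 28.3·(cos(131.6°) + j·sin(131.6°)) = -18.79 + j21.16 V
  V3 = 23.4·(cos(0.0°) + j·sin(0.0°)) = 23.4 V
Step 2 — Sum components: V_total = 11.07 + j42.82 V.
Step 3 — Convert to polar: |V_total| = 44.23 V, ∠V_total = 75.5°.

V_total = 44.23∠75.5° V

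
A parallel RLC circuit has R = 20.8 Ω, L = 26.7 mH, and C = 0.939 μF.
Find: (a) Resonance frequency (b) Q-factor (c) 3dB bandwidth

Step 1 — Resonance: ω₀ = 1/√(LC) = 1/√(0.0267·9.39e-07) = 6316 rad/s.
Step 2 — f₀ = ω₀/(2π) = 1005 Hz.
Step 3 — Parallel Q: Q = R/(ω₀L) = 20.8/(6316·0.0267) = 0.1234.
Step 4 — Bandwidth: Δω = ω₀/Q = 5.12e+04 rad/s; BW = Δω/(2π) = 8149 Hz.

(a) f₀ = 1005 Hz  (b) Q = 0.1234  (c) BW = 8149 Hz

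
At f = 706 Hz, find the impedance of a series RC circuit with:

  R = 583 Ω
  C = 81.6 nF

Step 1 — Angular frequency: ω = 2π·f = 2π·706 = 4436 rad/s.
Step 2 — Component impedances:
  R: Z = R = 583 Ω
  C: Z = 1/(jωC) = -j/(ω·C) = 0 - j2763 Ω
Step 3 — Series combination: Z_total = R + C = 583 - j2763 Ω = 2823∠-78.1° Ω.

Z = 583 - j2763 Ω = 2823∠-78.1° Ω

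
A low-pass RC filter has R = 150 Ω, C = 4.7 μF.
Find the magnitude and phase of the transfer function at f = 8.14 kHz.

Step 1 — Angular frequency: ω = 2π·8140 = 5.115e+04 rad/s.
Step 2 — Transfer function: H(jω) = 1/(1 + jωRC).
Step 3 — Denominator: 1 + jωRC = 1 + j·5.115e+04·150·4.7e-06 = 1 + j36.06.
Step 4 — H = 0.0007686 - j0.02771.
Step 5 — Magnitude: |H| = 0.02772 (-31.1 dB); phase: φ = -88.4°.

|H| = 0.02772 (-31.1 dB), φ = -88.4°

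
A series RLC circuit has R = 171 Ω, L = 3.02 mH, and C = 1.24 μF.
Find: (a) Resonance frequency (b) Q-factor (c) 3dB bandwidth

Step 1 — Resonance condition Im(Z)=0 gives ω₀ = 1/√(LC).
Step 2 — ω₀ = 1/√(0.00302·1.24e-06) = 1.634e+04 rad/s.
Step 3 — f₀ = ω₀/(2π) = 2601 Hz.
Step 4 — Series Q: Q = ω₀L/R = 1.634e+04·0.00302/171 = 0.2886.
Step 5 — 3dB bandwidth: Δω = ω₀/Q = 5.662e+04 rad/s; BW = Δω/(2π) = 9012 Hz.

(a) f₀ = 2601 Hz  (b) Q = 0.2886  (c) BW = 9012 Hz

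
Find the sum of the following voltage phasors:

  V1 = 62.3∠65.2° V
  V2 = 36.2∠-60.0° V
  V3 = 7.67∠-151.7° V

Step 1 — Convert each phasor to rectangular form:
  V1 = 62.3·(cos(65.2°) + j·sin(65.2°)) = 26.13 + j56.55 V
  V2 = 36.2·(cos(-60.0°) + j·sin(-60.0°)) = 18.1 - j31.35 V
  V3 = 7.67·(cos(-151.7°) + j·sin(-151.7°)) = -6.753 - j3.636 V
Step 2 — Sum components: V_total = 37.48 + j21.57 V.
Step 3 — Convert to polar: |V_total| = 43.24 V, ∠V_total = 29.9°.

V_total = 43.24∠29.9° V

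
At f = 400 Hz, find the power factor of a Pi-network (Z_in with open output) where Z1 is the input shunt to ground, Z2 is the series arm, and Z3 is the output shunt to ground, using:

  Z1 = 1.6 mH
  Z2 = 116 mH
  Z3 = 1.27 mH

Step 1 — Angular frequency: ω = 2π·f = 2π·400 = 2513 rad/s.
Step 2 — Component impedances:
  Z1: Z = jωL = j·2513·0.0016 = 0 + j4.021 Ω
  Z2: Z = jωL = j·2513·0.116 = 0 + j291.5 Ω
  Z3: Z = jωL = j·2513·0.00127 = 0 + j3.192 Ω
Step 3 — With open output, the series arm Z2 and the output shunt Z3 appear in series to ground: Z2 + Z3 = 0 + j294.7 Ω.
Step 4 — Parallel with input shunt Z1: Z_in = Z1 || (Z2 + Z3) = 0 + j3.967 Ω = 3.967∠90.0° Ω.
Step 5 — Power factor: PF = cos(φ) = Re(Z)/|Z| = -0/3.967 = -0.
Step 6 — Type: Im(Z) = 3.967 ⇒ lagging (phase φ = 90.0°).

PF = -0 (lagging, φ = 90.0°)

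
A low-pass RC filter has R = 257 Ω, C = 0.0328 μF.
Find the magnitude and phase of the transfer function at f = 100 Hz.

Step 1 — Angular frequency: ω = 2π·100 = 628.3 rad/s.
Step 2 — Transfer function: H(jω) = 1/(1 + jωRC).
Step 3 — Denominator: 1 + jωRC = 1 + j·628.3·257·3.28e-08 = 1 + j0.005296.
Step 4 — H = 1 - j0.005296.
Step 5 — Magnitude: |H| = 1 (-0.0 dB); phase: φ = -0.3°.

|H| = 1 (-0.0 dB), φ = -0.3°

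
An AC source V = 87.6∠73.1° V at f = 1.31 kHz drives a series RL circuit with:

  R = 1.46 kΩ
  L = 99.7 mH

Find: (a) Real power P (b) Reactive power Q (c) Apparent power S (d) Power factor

Step 1 — Angular frequency: ω = 2π·f = 2π·1310 = 8231 rad/s.
Step 2 — Component impedances:
  R: Z = R = 1460 Ω
  L: Z = jωL = j·8231·0.0997 = 0 + j820.6 Ω
Step 3 — Series combination: Z_total = R + L = 1460 + j820.6 Ω = 1675∠29.3° Ω.
Step 4 — Source phasor: V = 87.6∠73.1° V = 25.47 + j83.82 V.
Step 5 — Current: I = V / Z = 0.03778 + j0.03618 A = 0.0523∠43.8° A.
Step 6 — Complex power: S = V·I* = 3.994 + j2.245 VA.
Step 7 — Real power: P = Re(S) = 3.994 W.
Step 8 — Reactive power: Q = Im(S) = 2.245 VAR.
Step 9 — Apparent power: |S| = 4.582 VA.
Step 10 — Power factor: PF = P/|S| = 0.8717 (lagging).

(a) P = 3.994 W  (b) Q = 2.245 VAR  (c) S = 4.582 VA  (d) PF = 0.8717 (lagging)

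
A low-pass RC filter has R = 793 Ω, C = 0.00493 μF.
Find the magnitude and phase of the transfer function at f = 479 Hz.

Step 1 — Angular frequency: ω = 2π·479 = 3010 rad/s.
Step 2 — Transfer function: H(jω) = 1/(1 + jωRC).
Step 3 — Denominator: 1 + jωRC = 1 + j·3010·793·4.93e-09 = 1 + j0.01177.
Step 4 — H = 0.9999 - j0.01176.
Step 5 — Magnitude: |H| = 0.9999 (-0.0 dB); phase: φ = -0.7°.

|H| = 0.9999 (-0.0 dB), φ = -0.7°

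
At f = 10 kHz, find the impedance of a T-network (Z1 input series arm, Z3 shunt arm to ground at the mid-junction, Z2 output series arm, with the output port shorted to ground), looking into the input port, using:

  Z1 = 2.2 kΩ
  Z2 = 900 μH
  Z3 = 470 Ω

Step 1 — Angular frequency: ω = 2π·f = 2π·1e+04 = 6.283e+04 rad/s.
Step 2 — Component impedances:
  Z1: Z = R = 2200 Ω
  Z2: Z = jωL = j·6.283e+04·0.0009 = 0 + j56.55 Ω
  Z3: Z = R = 470 Ω
Step 3 — With the output port shorted to ground, the output series arm Z2 runs from the junction to ground; the shunt arm Z3 also runs from the junction to ground. They appear in parallel: Z3 || Z2 = 6.707 + j55.74 Ω.
Step 4 — Series with input arm Z1: Z_in = Z1 + (Z3 || Z2) = 2207 + j55.74 Ω = 2207∠1.4° Ω.

Z = 2207 + j55.74 Ω = 2207∠1.4° Ω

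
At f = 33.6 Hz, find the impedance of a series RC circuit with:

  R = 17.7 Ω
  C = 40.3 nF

Step 1 — Angular frequency: ω = 2π·f = 2π·33.6 = 211.1 rad/s.
Step 2 — Component impedances:
  R: Z = R = 17.7 Ω
  C: Z = 1/(jωC) = -j/(ω·C) = 0 - j1.175e+05 Ω
Step 3 — Series combination: Z_total = R + C = 17.7 - j1.175e+05 Ω = 1.175e+05∠-90.0° Ω.

Z = 17.7 - j1.175e+05 Ω = 1.175e+05∠-90.0° Ω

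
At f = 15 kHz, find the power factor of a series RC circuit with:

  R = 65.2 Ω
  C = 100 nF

Step 1 — Angular frequency: ω = 2π·f = 2π·1.5e+04 = 9.425e+04 rad/s.
Step 2 — Component impedances:
  R: Z = R = 65.2 Ω
  C: Z = 1/(jωC) = -j/(ω·C) = 0 - j106.1 Ω
Step 3 — Series combination: Z_total = R + C = 65.2 - j106.1 Ω = 124.5∠-58.4° Ω.
Step 4 — Power factor: PF = cos(φ) = Re(Z)/|Z| = 65.2/124.535 = 0.5235.
Step 5 — Type: Im(Z) = -106.1 ⇒ leading (phase φ = -58.4°).

PF = 0.5235 (leading, φ = -58.4°)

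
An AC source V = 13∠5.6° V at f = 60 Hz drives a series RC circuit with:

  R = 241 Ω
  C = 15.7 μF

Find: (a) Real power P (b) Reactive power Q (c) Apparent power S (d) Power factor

Step 1 — Angular frequency: ω = 2π·f = 2π·60 = 377 rad/s.
Step 2 — Component impedances:
  R: Z = R = 241 Ω
  C: Z = 1/(jωC) = -j/(ω·C) = 0 - j169 Ω
Step 3 — Series combination: Z_total = R + C = 241 - j169 Ω = 294.3∠-35.0° Ω.
Step 4 — Source phasor: V = 13∠5.6° V = 12.94 + j1.269 V.
Step 5 — Current: I = V / Z = 0.03352 + j0.02876 A = 0.04417∠40.6° A.
Step 6 — Complex power: S = V·I* = 0.4702 - j0.3296 VA.
Step 7 — Real power: P = Re(S) = 0.4702 W.
Step 8 — Reactive power: Q = Im(S) = -0.3296 VAR.
Step 9 — Apparent power: |S| = 0.5742 VA.
Step 10 — Power factor: PF = P/|S| = 0.8188 (leading).

(a) P = 0.4702 W  (b) Q = -0.3296 VAR  (c) S = 0.5742 VA  (d) PF = 0.8188 (leading)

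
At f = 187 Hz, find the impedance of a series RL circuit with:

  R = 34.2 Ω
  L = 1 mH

Step 1 — Angular frequency: ω = 2π·f = 2π·187 = 1175 rad/s.
Step 2 — Component impedances:
  R: Z = R = 34.2 Ω
  L: Z = jωL = j·1175·0.001 = 0 + j1.175 Ω
Step 3 — Series combination: Z_total = R + L = 34.2 + j1.175 Ω = 34.22∠2.0° Ω.

Z = 34.2 + j1.175 Ω = 34.22∠2.0° Ω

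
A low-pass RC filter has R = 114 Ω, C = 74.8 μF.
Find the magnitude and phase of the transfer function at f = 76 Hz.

Step 1 — Angular frequency: ω = 2π·76 = 477.5 rad/s.
Step 2 — Transfer function: H(jω) = 1/(1 + jωRC).
Step 3 — Denominator: 1 + jωRC = 1 + j·477.5·114·7.48e-05 = 1 + j4.072.
Step 4 — H = 0.05688 - j0.2316.
Step 5 — Magnitude: |H| = 0.2385 (-12.5 dB); phase: φ = -76.2°.

|H| = 0.2385 (-12.5 dB), φ = -76.2°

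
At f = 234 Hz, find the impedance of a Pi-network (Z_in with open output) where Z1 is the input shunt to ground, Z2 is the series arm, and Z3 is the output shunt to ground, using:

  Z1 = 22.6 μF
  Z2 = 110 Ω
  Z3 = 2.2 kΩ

Step 1 — Angular frequency: ω = 2π·f = 2π·234 = 1470 rad/s.
Step 2 — Component impedances:
  Z1: Z = 1/(jωC) = -j/(ω·C) = 0 - j30.1 Ω
  Z2: Z = R = 110 Ω
  Z3: Z = R = 2200 Ω
Step 3 — With open output, the series arm Z2 and the output shunt Z3 appear in series to ground: Z2 + Z3 = 2310 Ω.
Step 4 — Parallel with input shunt Z1: Z_in = Z1 || (Z2 + Z3) = 0.392 - j30.09 Ω = 30.09∠-89.3° Ω.

Z = 0.392 - j30.09 Ω = 30.09∠-89.3° Ω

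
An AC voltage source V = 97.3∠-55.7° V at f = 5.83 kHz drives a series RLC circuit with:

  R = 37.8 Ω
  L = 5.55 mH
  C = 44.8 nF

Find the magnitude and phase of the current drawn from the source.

Step 1 — Angular frequency: ω = 2π·f = 2π·5830 = 3.663e+04 rad/s.
Step 2 — Component impedances:
  R: Z = R = 37.8 Ω
  L: Z = jωL = j·3.663e+04·0.00555 = 0 + j203.3 Ω
  C: Z = 1/(jωC) = -j/(ω·C) = 0 - j609.4 Ω
Step 3 — Series combination: Z_total = R + L + C = 37.8 - j406.1 Ω = 407.8∠-84.7° Ω.
Step 4 — Source phasor: V = 97.3∠-55.7° V = 54.83 - j80.38 V.
Step 5 — Ohm's law: I = V / Z_total = (54.83 - j80.38) / (37.8 - j406.1) = 0.2087 + j0.1156 A.
Step 6 — Convert to polar: |I| = 0.2386 A, ∠I = 29.0°.

I = 0.2386∠29.0° A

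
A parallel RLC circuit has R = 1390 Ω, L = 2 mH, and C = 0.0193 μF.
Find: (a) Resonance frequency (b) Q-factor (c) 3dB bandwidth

Step 1 — Resonance: ω₀ = 1/√(LC) = 1/√(0.002·1.93e-08) = 1.61e+05 rad/s.
Step 2 — f₀ = ω₀/(2π) = 2.562e+04 Hz.
Step 3 — Parallel Q: Q = R/(ω₀L) = 1390/(1.61e+05·0.002) = 4.318.
Step 4 — Bandwidth: Δω = ω₀/Q = 3.728e+04 rad/s; BW = Δω/(2π) = 5933 Hz.

(a) f₀ = 2.562e+04 Hz  (b) Q = 4.318  (c) BW = 5933 Hz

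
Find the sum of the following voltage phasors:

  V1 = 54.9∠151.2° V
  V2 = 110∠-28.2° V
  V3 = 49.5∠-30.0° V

Step 1 — Convert each phasor to rectangular form:
  V1 = 54.9·(cos(151.2°) + j·sin(151.2°)) = -48.11 + j26.45 V
  V2 = 110·(cos(-28.2°) + j·sin(-28.2°)) = 96.94 - j51.98 V
  V3 = 49.5·(cos(-30.0°) + j·sin(-30.0°)) = 42.87 - j24.75 V
Step 2 — Sum components: V_total = 91.7 - j50.28 V.
Step 3 — Convert to polar: |V_total| = 104.6 V, ∠V_total = -28.7°.

V_total = 104.6∠-28.7° V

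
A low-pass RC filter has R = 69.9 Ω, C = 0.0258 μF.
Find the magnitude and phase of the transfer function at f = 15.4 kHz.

Step 1 — Angular frequency: ω = 2π·1.54e+04 = 9.676e+04 rad/s.
Step 2 — Transfer function: H(jω) = 1/(1 + jωRC).
Step 3 — Denominator: 1 + jωRC = 1 + j·9.676e+04·69.9·2.58e-08 = 1 + j0.1745.
Step 4 — H = 0.9704 - j0.1693.
Step 5 — Magnitude: |H| = 0.9851 (-0.1 dB); phase: φ = -9.9°.

|H| = 0.9851 (-0.1 dB), φ = -9.9°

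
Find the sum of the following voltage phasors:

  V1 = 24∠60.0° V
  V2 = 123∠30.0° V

Step 1 — Convert each phasor to rectangular form:
  V1 = 24·(cos(60.0°) + j·sin(60.0°)) = 12 + j20.78 V
  V2 = 123·(cos(30.0°) + j·sin(30.0°)) = 106.5 + j61.5 V
Step 2 — Sum components: V_total = 118.5 + j82.28 V.
Step 3 — Convert to polar: |V_total| = 144.3 V, ∠V_total = 34.8°.

V_total = 144.3∠34.8° V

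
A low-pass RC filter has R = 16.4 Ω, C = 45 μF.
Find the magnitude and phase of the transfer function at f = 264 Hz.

Step 1 — Angular frequency: ω = 2π·264 = 1659 rad/s.
Step 2 — Transfer function: H(jω) = 1/(1 + jωRC).
Step 3 — Denominator: 1 + jωRC = 1 + j·1659·16.4·4.5e-05 = 1 + j1.224.
Step 4 — H = 0.4002 - j0.4899.
Step 5 — Magnitude: |H| = 0.6326 (-4.0 dB); phase: φ = -50.8°.

|H| = 0.6326 (-4.0 dB), φ = -50.8°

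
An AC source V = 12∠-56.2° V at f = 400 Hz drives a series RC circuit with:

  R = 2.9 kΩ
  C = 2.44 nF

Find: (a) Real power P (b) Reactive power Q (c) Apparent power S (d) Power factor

Step 1 — Angular frequency: ω = 2π·f = 2π·400 = 2513 rad/s.
Step 2 — Component impedances:
  R: Z = R = 2900 Ω
  C: Z = 1/(jωC) = -j/(ω·C) = 0 - j1.631e+05 Ω
Step 3 — Series combination: Z_total = R + C = 2900 - j1.631e+05 Ω = 1.631e+05∠-89.0° Ω.
Step 4 — Source phasor: V = 12∠-56.2° V = 6.676 - j9.972 V.
Step 5 — Current: I = V / Z = 6.186e-05 + j3.984e-05 A = 7.358e-05∠32.8° A.
Step 6 — Complex power: S = V·I* = 1.57e-05 - j0.0008828 VA.
Step 7 — Real power: P = Re(S) = 1.57e-05 W.
Step 8 — Reactive power: Q = Im(S) = -0.0008828 VAR.
Step 9 — Apparent power: |S| = 0.0008829 VA.
Step 10 — Power factor: PF = P/|S| = 0.01778 (leading).

(a) P = 1.57e-05 W  (b) Q = -0.0008828 VAR  (c) S = 0.0008829 VA  (d) PF = 0.01778 (leading)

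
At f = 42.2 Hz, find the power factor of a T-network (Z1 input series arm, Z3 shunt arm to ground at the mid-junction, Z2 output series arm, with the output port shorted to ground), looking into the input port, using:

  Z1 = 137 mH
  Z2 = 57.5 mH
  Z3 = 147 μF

Step 1 — Angular frequency: ω = 2π·f = 2π·42.2 = 265.2 rad/s.
Step 2 — Component impedances:
  Z1: Z = jωL = j·265.2·0.137 = 0 + j36.33 Ω
  Z2: Z = jωL = j·265.2·0.0575 = 0 + j15.25 Ω
  Z3: Z = 1/(jωC) = -j/(ω·C) = 0 - j25.66 Ω
Step 3 — With the output port shorted to ground, the output series arm Z2 runs from the junction to ground; the shunt arm Z3 also runs from the junction to ground. They appear in parallel: Z3 || Z2 = 0 + j37.58 Ω.
Step 4 — Series with input arm Z1: Z_in = Z1 + (Z3 || Z2) = 0 + j73.9 Ω = 73.9∠90.0° Ω.
Step 5 — Power factor: PF = cos(φ) = Re(Z)/|Z| = 0/73.9 = 0.
Step 6 — Type: Im(Z) = 73.9 ⇒ lagging (phase φ = 90.0°).

PF = 0 (lagging, φ = 90.0°)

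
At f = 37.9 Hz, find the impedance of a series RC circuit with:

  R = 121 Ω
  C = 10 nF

Step 1 — Angular frequency: ω = 2π·f = 2π·37.9 = 238.1 rad/s.
Step 2 — Component impedances:
  R: Z = R = 121 Ω
  C: Z = 1/(jωC) = -j/(ω·C) = 0 - j4.199e+05 Ω
Step 3 — Series combination: Z_total = R + C = 121 - j4.199e+05 Ω = 4.199e+05∠-90.0° Ω.

Z = 121 - j4.199e+05 Ω = 4.199e+05∠-90.0° Ω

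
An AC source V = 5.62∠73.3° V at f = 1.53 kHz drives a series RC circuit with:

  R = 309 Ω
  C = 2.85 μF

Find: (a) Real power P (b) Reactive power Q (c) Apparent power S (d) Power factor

Step 1 — Angular frequency: ω = 2π·f = 2π·1530 = 9613 rad/s.
Step 2 — Component impedances:
  R: Z = R = 309 Ω
  C: Z = 1/(jωC) = -j/(ω·C) = 0 - j36.5 Ω
Step 3 — Series combination: Z_total = R + C = 309 - j36.5 Ω = 311.1∠-6.7° Ω.
Step 4 — Source phasor: V = 5.62∠73.3° V = 1.615 + j5.383 V.
Step 5 — Current: I = V / Z = 0.003125 + j0.01779 A = 0.01806∠80.0° A.
Step 6 — Complex power: S = V·I* = 0.1008 - j0.01191 VA.
Step 7 — Real power: P = Re(S) = 0.1008 W.
Step 8 — Reactive power: Q = Im(S) = -0.01191 VAR.
Step 9 — Apparent power: |S| = 0.1015 VA.
Step 10 — Power factor: PF = P/|S| = 0.9931 (leading).

(a) P = 0.1008 W  (b) Q = -0.01191 VAR  (c) S = 0.1015 VA  (d) PF = 0.9931 (leading)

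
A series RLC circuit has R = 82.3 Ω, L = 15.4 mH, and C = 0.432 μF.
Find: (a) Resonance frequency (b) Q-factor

Step 1 — Resonance condition Im(Z)=0 gives ω₀ = 1/√(LC).
Step 2 — ω₀ = 1/√(0.0154·4.32e-07) = 1.226e+04 rad/s.
Step 3 — f₀ = ω₀/(2π) = 1951 Hz.
Step 4 — Series Q: Q = ω₀L/R = 1.226e+04·0.0154/82.3 = 2.294.

(a) f₀ = 1951 Hz  (b) Q = 2.294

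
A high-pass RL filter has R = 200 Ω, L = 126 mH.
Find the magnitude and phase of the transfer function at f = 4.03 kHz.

Step 1 — Angular frequency: ω = 2π·4030 = 2.532e+04 rad/s.
Step 2 — Transfer function: H(jω) = jωL/(R + jωL).
Step 3 — Numerator jωL = j·3190; denominator R + jωL = 200 + j3190.
Step 4 — H = 0.9961 + j0.06244.
Step 5 — Magnitude: |H| = 0.998 (-0.0 dB); phase: φ = 3.6°.

|H| = 0.998 (-0.0 dB), φ = 3.6°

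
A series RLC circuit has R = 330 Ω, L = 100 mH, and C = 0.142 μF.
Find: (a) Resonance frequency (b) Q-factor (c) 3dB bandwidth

Step 1 — Resonance: ω₀ = 1/√(LC) = 1/√(0.1·1.42e-07) = 8392 rad/s.
Step 2 — f₀ = ω₀/(2π) = 1336 Hz.
Step 3 — Series Q: Q = ω₀L/R = 8392·0.1/330 = 2.543.
Step 4 — Bandwidth: Δω = ω₀/Q = 3300 rad/s; BW = Δω/(2π) = 525.2 Hz.

(a) f₀ = 1336 Hz  (b) Q = 2.543  (c) BW = 525.2 Hz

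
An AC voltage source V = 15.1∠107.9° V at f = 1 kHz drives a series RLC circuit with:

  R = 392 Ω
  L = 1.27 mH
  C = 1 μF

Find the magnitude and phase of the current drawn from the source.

Step 1 — Angular frequency: ω = 2π·f = 2π·1000 = 6283 rad/s.
Step 2 — Component impedances:
  R: Z = R = 392 Ω
  L: Z = jωL = j·6283·0.00127 = 0 + j7.98 Ω
  C: Z = 1/(jωC) = -j/(ω·C) = 0 - j159.2 Ω
Step 3 — Series combination: Z_total = R + L + C = 392 - j151.2 Ω = 420.1∠-21.1° Ω.
Step 4 — Source phasor: V = 15.1∠107.9° V = -4.641 + j14.37 V.
Step 5 — Ohm's law: I = V / Z_total = (-4.641 + j14.37) / (392 - j151.2) = -0.02261 + j0.02794 A.
Step 6 — Convert to polar: |I| = 0.03594 A, ∠I = 129.0°.

I = 0.03594∠129.0° A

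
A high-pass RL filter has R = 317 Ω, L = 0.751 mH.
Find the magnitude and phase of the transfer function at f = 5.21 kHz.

Step 1 — Angular frequency: ω = 2π·5210 = 3.274e+04 rad/s.
Step 2 — Transfer function: H(jω) = jωL/(R + jωL).
Step 3 — Numerator jωL = j·24.58; denominator R + jωL = 317 + j24.58.
Step 4 — H = 0.005979 + j0.07709.
Step 5 — Magnitude: |H| = 0.07732 (-22.2 dB); phase: φ = 85.6°.

|H| = 0.07732 (-22.2 dB), φ = 85.6°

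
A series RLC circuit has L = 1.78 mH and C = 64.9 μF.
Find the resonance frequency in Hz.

Step 1 — Resonance condition Im(Z)=0 gives ω₀ = 1/√(LC).
Step 2 — ω₀ = 1/√(0.00178·6.49e-05) = 2942 rad/s.
Step 3 — f₀ = ω₀/(2π) = 468.3 Hz.

f₀ = 468.3 Hz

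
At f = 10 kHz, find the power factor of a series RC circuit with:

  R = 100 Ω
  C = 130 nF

Step 1 — Angular frequency: ω = 2π·f = 2π·1e+04 = 6.283e+04 rad/s.
Step 2 — Component impedances:
  R: Z = R = 100 Ω
  C: Z = 1/(jωC) = -j/(ω·C) = 0 - j122.4 Ω
Step 3 — Series combination: Z_total = R + C = 100 - j122.4 Ω = 158.1∠-50.8° Ω.
Step 4 — Power factor: PF = cos(φ) = Re(Z)/|Z| = 100/158.08 = 0.6326.
Step 5 — Type: Im(Z) = -122.4 ⇒ leading (phase φ = -50.8°).

PF = 0.6326 (leading, φ = -50.8°)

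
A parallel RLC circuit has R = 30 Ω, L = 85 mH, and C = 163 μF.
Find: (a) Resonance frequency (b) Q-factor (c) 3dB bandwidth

Step 1 — Resonance: ω₀ = 1/√(LC) = 1/√(0.085·0.000163) = 268.7 rad/s.
Step 2 — f₀ = ω₀/(2π) = 42.76 Hz.
Step 3 — Parallel Q: Q = R/(ω₀L) = 30/(268.7·0.085) = 1.314.
Step 4 — Bandwidth: Δω = ω₀/Q = 204.5 rad/s; BW = Δω/(2π) = 32.55 Hz.

(a) f₀ = 42.76 Hz  (b) Q = 1.314  (c) BW = 32.55 Hz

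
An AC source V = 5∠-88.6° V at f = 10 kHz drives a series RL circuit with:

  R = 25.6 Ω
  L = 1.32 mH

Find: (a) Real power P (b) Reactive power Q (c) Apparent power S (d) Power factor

Step 1 — Angular frequency: ω = 2π·f = 2π·1e+04 = 6.283e+04 rad/s.
Step 2 — Component impedances:
  R: Z = R = 25.6 Ω
  L: Z = jωL = j·6.283e+04·0.00132 = 0 + j82.94 Ω
Step 3 — Series combination: Z_total = R + L = 25.6 + j82.94 Ω = 86.8∠72.8° Ω.
Step 4 — Source phasor: V = 5∠-88.6° V = 0.1222 - j4.999 V.
Step 5 — Current: I = V / Z = -0.05461 - j0.01833 A = 0.0576∠-161.4° A.
Step 6 — Complex power: S = V·I* = 0.08495 + j0.2752 VA.
Step 7 — Real power: P = Re(S) = 0.08495 W.
Step 8 — Reactive power: Q = Im(S) = 0.2752 VAR.
Step 9 — Apparent power: |S| = 0.288 VA.
Step 10 — Power factor: PF = P/|S| = 0.2949 (lagging).

(a) P = 0.08495 W  (b) Q = 0.2752 VAR  (c) S = 0.288 VA  (d) PF = 0.2949 (lagging)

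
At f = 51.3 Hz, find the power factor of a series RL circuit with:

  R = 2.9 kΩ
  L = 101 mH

Step 1 — Angular frequency: ω = 2π·f = 2π·51.3 = 322.3 rad/s.
Step 2 — Component impedances:
  R: Z = R = 2900 Ω
  L: Z = jωL = j·322.3·0.101 = 0 + j32.56 Ω
Step 3 — Series combination: Z_total = R + L = 2900 + j32.56 Ω = 2900∠0.6° Ω.
Step 4 — Power factor: PF = cos(φ) = Re(Z)/|Z| = 2900/2900.2 = 0.9999.
Step 5 — Type: Im(Z) = 32.56 ⇒ lagging (phase φ = 0.6°).

PF = 0.9999 (lagging, φ = 0.6°)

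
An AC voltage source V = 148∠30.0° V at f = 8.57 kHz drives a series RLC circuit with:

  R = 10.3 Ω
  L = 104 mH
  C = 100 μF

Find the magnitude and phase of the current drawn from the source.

Step 1 — Angular frequency: ω = 2π·f = 2π·8570 = 5.385e+04 rad/s.
Step 2 — Component impedances:
  R: Z = R = 10.3 Ω
  L: Z = jωL = j·5.385e+04·0.104 = 0 + j5600 Ω
  C: Z = 1/(jωC) = -j/(ω·C) = 0 - j0.1857 Ω
Step 3 — Series combination: Z_total = R + L + C = 10.3 + j5600 Ω = 5600∠89.9° Ω.
Step 4 — Source phasor: V = 148∠30.0° V = 128.2 + j74 V.
Step 5 — Ohm's law: I = V / Z_total = (128.2 + j74) / (10.3 + j5600) = 0.01326 - j0.02286 A.
Step 6 — Convert to polar: |I| = 0.02643 A, ∠I = -59.9°.

I = 0.02643∠-59.9° A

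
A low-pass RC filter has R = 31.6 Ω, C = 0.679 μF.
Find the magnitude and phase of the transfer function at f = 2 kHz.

Step 1 — Angular frequency: ω = 2π·2000 = 1.257e+04 rad/s.
Step 2 — Transfer function: H(jω) = 1/(1 + jωRC).
Step 3 — Denominator: 1 + jωRC = 1 + j·1.257e+04·31.6·6.79e-07 = 1 + j0.2696.
Step 4 — H = 0.9322 - j0.2514.
Step 5 — Magnitude: |H| = 0.9655 (-0.3 dB); phase: φ = -15.1°.

|H| = 0.9655 (-0.3 dB), φ = -15.1°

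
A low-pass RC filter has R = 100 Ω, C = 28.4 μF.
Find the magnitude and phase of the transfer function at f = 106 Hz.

Step 1 — Angular frequency: ω = 2π·106 = 666 rad/s.
Step 2 — Transfer function: H(jω) = 1/(1 + jωRC).
Step 3 — Denominator: 1 + jωRC = 1 + j·666·100·2.84e-05 = 1 + j1.891.
Step 4 — H = 0.2184 - j0.4132.
Step 5 — Magnitude: |H| = 0.4674 (-6.6 dB); phase: φ = -62.1°.

|H| = 0.4674 (-6.6 dB), φ = -62.1°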